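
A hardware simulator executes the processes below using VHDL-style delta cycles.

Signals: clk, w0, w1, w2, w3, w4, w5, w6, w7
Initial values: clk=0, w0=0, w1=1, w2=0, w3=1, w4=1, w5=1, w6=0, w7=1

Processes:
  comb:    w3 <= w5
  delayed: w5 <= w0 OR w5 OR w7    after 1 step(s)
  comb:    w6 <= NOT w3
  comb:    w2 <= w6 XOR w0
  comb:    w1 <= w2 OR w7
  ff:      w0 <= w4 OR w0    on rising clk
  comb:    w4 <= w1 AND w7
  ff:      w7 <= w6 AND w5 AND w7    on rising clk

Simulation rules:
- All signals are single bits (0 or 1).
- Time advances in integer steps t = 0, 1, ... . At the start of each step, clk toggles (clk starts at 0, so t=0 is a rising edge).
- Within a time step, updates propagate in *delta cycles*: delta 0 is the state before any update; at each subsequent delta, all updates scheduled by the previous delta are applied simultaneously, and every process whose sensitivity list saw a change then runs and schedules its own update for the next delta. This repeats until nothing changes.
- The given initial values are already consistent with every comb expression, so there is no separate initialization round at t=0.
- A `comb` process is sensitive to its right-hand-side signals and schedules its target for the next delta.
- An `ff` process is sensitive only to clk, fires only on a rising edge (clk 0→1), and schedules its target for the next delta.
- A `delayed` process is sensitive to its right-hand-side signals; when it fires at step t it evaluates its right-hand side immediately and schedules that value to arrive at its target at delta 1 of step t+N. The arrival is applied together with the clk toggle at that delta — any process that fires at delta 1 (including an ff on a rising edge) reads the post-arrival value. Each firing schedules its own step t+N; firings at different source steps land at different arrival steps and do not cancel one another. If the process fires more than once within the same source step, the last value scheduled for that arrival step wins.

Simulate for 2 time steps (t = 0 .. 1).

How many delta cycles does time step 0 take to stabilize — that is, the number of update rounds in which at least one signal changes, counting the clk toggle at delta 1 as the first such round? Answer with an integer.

4

t0.Δ0 clk=0 w6=0 w7=1 w2=0 w3=1 w5=1 w1=1 w4=1 w0=0
t0.Δ1 clk=1 w6=0 w7=1 w2=0 w3=1 w5=1 w1=1 w4=1 w0=0
t0.Δ2 clk=1 w6=0 w7=0 w2=0 w3=1 w5=1 w1=1 w4=1 w0=1
t0.Δ3 clk=1 w6=0 w7=0 w2=1 w3=1 w5=1 w1=0 w4=0 w0=1
t0.Δ4 clk=1 w6=0 w7=0 w2=1 w3=1 w5=1 w1=1 w4=0 w0=1
t1.Δ0 clk=1 w6=0 w7=0 w2=1 w3=1 w5=1 w1=1 w4=0 w0=1
t1.Δ1 clk=0 w6=0 w7=0 w2=1 w3=1 w5=1 w1=1 w4=0 w0=1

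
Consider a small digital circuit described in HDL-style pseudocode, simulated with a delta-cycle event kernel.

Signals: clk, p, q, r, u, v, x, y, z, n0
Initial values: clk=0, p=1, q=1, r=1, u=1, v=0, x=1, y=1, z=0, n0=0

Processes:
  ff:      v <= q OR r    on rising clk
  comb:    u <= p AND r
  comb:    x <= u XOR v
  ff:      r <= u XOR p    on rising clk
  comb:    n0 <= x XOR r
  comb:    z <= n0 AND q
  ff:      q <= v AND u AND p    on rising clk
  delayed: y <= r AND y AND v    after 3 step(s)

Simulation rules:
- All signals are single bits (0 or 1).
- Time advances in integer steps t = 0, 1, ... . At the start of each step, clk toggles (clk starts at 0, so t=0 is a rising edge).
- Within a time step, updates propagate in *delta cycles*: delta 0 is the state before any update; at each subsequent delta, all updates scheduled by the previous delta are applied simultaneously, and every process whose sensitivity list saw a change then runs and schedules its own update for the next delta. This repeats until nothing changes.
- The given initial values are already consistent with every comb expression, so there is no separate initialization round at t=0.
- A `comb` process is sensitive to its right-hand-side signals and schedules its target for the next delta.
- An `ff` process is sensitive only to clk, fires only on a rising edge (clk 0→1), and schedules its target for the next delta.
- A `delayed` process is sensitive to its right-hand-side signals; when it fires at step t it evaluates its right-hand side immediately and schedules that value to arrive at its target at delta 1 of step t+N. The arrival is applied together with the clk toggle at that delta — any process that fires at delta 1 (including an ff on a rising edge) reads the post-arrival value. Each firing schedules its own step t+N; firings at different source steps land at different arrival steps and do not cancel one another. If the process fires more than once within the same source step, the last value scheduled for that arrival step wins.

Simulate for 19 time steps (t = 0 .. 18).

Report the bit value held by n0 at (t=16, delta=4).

0

t0.Δ0 r=1 y=1 u=1 clk=0 n0=0 p=1 x=1 z=0 v=0 q=1
t0.Δ1 r=1 y=1 u=1 clk=1 n0=0 p=1 x=1 z=0 v=0 q=1
t0.Δ2 r=0 y=1 u=1 clk=1 n0=0 p=1 x=1 z=0 v=1 q=0
t0.Δ3 r=0 y=1 u=0 clk=1 n0=1 p=1 x=0 z=0 v=1 q=0
t0.Δ4 r=0 y=1 u=0 clk=1 n0=0 p=1 x=1 z=0 v=1 q=0
t0.Δ5 r=0 y=1 u=0 clk=1 n0=1 p=1 x=1 z=0 v=1 q=0
t1.Δ0 r=0 y=1 u=0 clk=1 n0=1 p=1 x=1 z=0 v=1 q=0
t1.Δ1 r=0 y=1 u=0 clk=0 n0=1 p=1 x=1 z=0 v=1 q=0
t2.Δ0 r=0 y=1 u=0 clk=0 n0=1 p=1 x=1 z=0 v=1 q=0
t2.Δ1 r=0 y=1 u=0 clk=1 n0=1 p=1 x=1 z=0 v=1 q=0
t2.Δ2 r=1 y=1 u=0 clk=1 n0=1 p=1 x=1 z=0 v=0 q=0
t2.Δ3 r=1 y=1 u=1 clk=1 n0=0 p=1 x=0 z=0 v=0 q=0
t2.Δ4 r=1 y=1 u=1 clk=1 n0=1 p=1 x=1 z=0 v=0 q=0
t2.Δ5 r=1 y=1 u=1 clk=1 n0=0 p=1 x=1 z=0 v=0 q=0
t3.Δ0 r=1 y=1 u=1 clk=1 n0=0 p=1 x=1 z=0 v=0 q=0
t3.Δ1 r=1 y=0 u=1 clk=0 n0=0 p=1 x=1 z=0 v=0 q=0
t4.Δ0 r=1 y=0 u=1 clk=0 n0=0 p=1 x=1 z=0 v=0 q=0
t4.Δ1 r=1 y=0 u=1 clk=1 n0=0 p=1 x=1 z=0 v=0 q=0
t4.Δ2 r=0 y=0 u=1 clk=1 n0=0 p=1 x=1 z=0 v=1 q=0
t4.Δ3 r=0 y=0 u=0 clk=1 n0=1 p=1 x=0 z=0 v=1 q=0
t4.Δ4 r=0 y=0 u=0 clk=1 n0=0 p=1 x=1 z=0 v=1 q=0
t4.Δ5 r=0 y=0 u=0 clk=1 n0=1 p=1 x=1 z=0 v=1 q=0
t5.Δ0 r=0 y=0 u=0 clk=1 n0=1 p=1 x=1 z=0 v=1 q=0
t5.Δ1 r=0 y=0 u=0 clk=0 n0=1 p=1 x=1 z=0 v=1 q=0
t6.Δ0 r=0 y=0 u=0 clk=0 n0=1 p=1 x=1 z=0 v=1 q=0
t6.Δ1 r=0 y=0 u=0 clk=1 n0=1 p=1 x=1 z=0 v=1 q=0
t6.Δ2 r=1 y=0 u=0 clk=1 n0=1 p=1 x=1 z=0 v=0 q=0
t6.Δ3 r=1 y=0 u=1 clk=1 n0=0 p=1 x=0 z=0 v=0 q=0
t6.Δ4 r=1 y=0 u=1 clk=1 n0=1 p=1 x=1 z=0 v=0 q=0
t6.Δ5 r=1 y=0 u=1 clk=1 n0=0 p=1 x=1 z=0 v=0 q=0
t7.Δ0 r=1 y=0 u=1 clk=1 n0=0 p=1 x=1 z=0 v=0 q=0
t7.Δ1 r=1 y=0 u=1 clk=0 n0=0 p=1 x=1 z=0 v=0 q=0
t8.Δ0 r=1 y=0 u=1 clk=0 n0=0 p=1 x=1 z=0 v=0 q=0
t8.Δ1 r=1 y=0 u=1 clk=1 n0=0 p=1 x=1 z=0 v=0 q=0
t8.Δ2 r=0 y=0 u=1 clk=1 n0=0 p=1 x=1 z=0 v=1 q=0
t8.Δ3 r=0 y=0 u=0 clk=1 n0=1 p=1 x=0 z=0 v=1 q=0
t8.Δ4 r=0 y=0 u=0 clk=1 n0=0 p=1 x=1 z=0 v=1 q=0
t8.Δ5 r=0 y=0 u=0 clk=1 n0=1 p=1 x=1 z=0 v=1 q=0
t9.Δ0 r=0 y=0 u=0 clk=1 n0=1 p=1 x=1 z=0 v=1 q=0
t9.Δ1 r=0 y=0 u=0 clk=0 n0=1 p=1 x=1 z=0 v=1 q=0
t10.Δ0 r=0 y=0 u=0 clk=0 n0=1 p=1 x=1 z=0 v=1 q=0
t10.Δ1 r=0 y=0 u=0 clk=1 n0=1 p=1 x=1 z=0 v=1 q=0
t10.Δ2 r=1 y=0 u=0 clk=1 n0=1 p=1 x=1 z=0 v=0 q=0
t10.Δ3 r=1 y=0 u=1 clk=1 n0=0 p=1 x=0 z=0 v=0 q=0
t10.Δ4 r=1 y=0 u=1 clk=1 n0=1 p=1 x=1 z=0 v=0 q=0
t10.Δ5 r=1 y=0 u=1 clk=1 n0=0 p=1 x=1 z=0 v=0 q=0
t11.Δ0 r=1 y=0 u=1 clk=1 n0=0 p=1 x=1 z=0 v=0 q=0
t11.Δ1 r=1 y=0 u=1 clk=0 n0=0 p=1 x=1 z=0 v=0 q=0
t12.Δ0 r=1 y=0 u=1 clk=0 n0=0 p=1 x=1 z=0 v=0 q=0
t12.Δ1 r=1 y=0 u=1 clk=1 n0=0 p=1 x=1 z=0 v=0 q=0
t12.Δ2 r=0 y=0 u=1 clk=1 n0=0 p=1 x=1 z=0 v=1 q=0
t12.Δ3 r=0 y=0 u=0 clk=1 n0=1 p=1 x=0 z=0 v=1 q=0
t12.Δ4 r=0 y=0 u=0 clk=1 n0=0 p=1 x=1 z=0 v=1 q=0
t12.Δ5 r=0 y=0 u=0 clk=1 n0=1 p=1 x=1 z=0 v=1 q=0
t13.Δ0 r=0 y=0 u=0 clk=1 n0=1 p=1 x=1 z=0 v=1 q=0
t13.Δ1 r=0 y=0 u=0 clk=0 n0=1 p=1 x=1 z=0 v=1 q=0
t14.Δ0 r=0 y=0 u=0 clk=0 n0=1 p=1 x=1 z=0 v=1 q=0
t14.Δ1 r=0 y=0 u=0 clk=1 n0=1 p=1 x=1 z=0 v=1 q=0
t14.Δ2 r=1 y=0 u=0 clk=1 n0=1 p=1 x=1 z=0 v=0 q=0
t14.Δ3 r=1 y=0 u=1 clk=1 n0=0 p=1 x=0 z=0 v=0 q=0
t14.Δ4 r=1 y=0 u=1 clk=1 n0=1 p=1 x=1 z=0 v=0 q=0
t14.Δ5 r=1 y=0 u=1 clk=1 n0=0 p=1 x=1 z=0 v=0 q=0
t15.Δ0 r=1 y=0 u=1 clk=1 n0=0 p=1 x=1 z=0 v=0 q=0
t15.Δ1 r=1 y=0 u=1 clk=0 n0=0 p=1 x=1 z=0 v=0 q=0
t16.Δ0 r=1 y=0 u=1 clk=0 n0=0 p=1 x=1 z=0 v=0 q=0
t16.Δ1 r=1 y=0 u=1 clk=1 n0=0 p=1 x=1 z=0 v=0 q=0
t16.Δ2 r=0 y=0 u=1 clk=1 n0=0 p=1 x=1 z=0 v=1 q=0
t16.Δ3 r=0 y=0 u=0 clk=1 n0=1 p=1 x=0 z=0 v=1 q=0
t16.Δ4 r=0 y=0 u=0 clk=1 n0=0 p=1 x=1 z=0 v=1 q=0
t16.Δ5 r=0 y=0 u=0 clk=1 n0=1 p=1 x=1 z=0 v=1 q=0
t17.Δ0 r=0 y=0 u=0 clk=1 n0=1 p=1 x=1 z=0 v=1 q=0
t17.Δ1 r=0 y=0 u=0 clk=0 n0=1 p=1 x=1 z=0 v=1 q=0
t18.Δ0 r=0 y=0 u=0 clk=0 n0=1 p=1 x=1 z=0 v=1 q=0
t18.Δ1 r=0 y=0 u=0 clk=1 n0=1 p=1 x=1 z=0 v=1 q=0
t18.Δ2 r=1 y=0 u=0 clk=1 n0=1 p=1 x=1 z=0 v=0 q=0
t18.Δ3 r=1 y=0 u=1 clk=1 n0=0 p=1 x=0 z=0 v=0 q=0
t18.Δ4 r=1 y=0 u=1 clk=1 n0=1 p=1 x=1 z=0 v=0 q=0
t18.Δ5 r=1 y=0 u=1 clk=1 n0=0 p=1 x=1 z=0 v=0 q=0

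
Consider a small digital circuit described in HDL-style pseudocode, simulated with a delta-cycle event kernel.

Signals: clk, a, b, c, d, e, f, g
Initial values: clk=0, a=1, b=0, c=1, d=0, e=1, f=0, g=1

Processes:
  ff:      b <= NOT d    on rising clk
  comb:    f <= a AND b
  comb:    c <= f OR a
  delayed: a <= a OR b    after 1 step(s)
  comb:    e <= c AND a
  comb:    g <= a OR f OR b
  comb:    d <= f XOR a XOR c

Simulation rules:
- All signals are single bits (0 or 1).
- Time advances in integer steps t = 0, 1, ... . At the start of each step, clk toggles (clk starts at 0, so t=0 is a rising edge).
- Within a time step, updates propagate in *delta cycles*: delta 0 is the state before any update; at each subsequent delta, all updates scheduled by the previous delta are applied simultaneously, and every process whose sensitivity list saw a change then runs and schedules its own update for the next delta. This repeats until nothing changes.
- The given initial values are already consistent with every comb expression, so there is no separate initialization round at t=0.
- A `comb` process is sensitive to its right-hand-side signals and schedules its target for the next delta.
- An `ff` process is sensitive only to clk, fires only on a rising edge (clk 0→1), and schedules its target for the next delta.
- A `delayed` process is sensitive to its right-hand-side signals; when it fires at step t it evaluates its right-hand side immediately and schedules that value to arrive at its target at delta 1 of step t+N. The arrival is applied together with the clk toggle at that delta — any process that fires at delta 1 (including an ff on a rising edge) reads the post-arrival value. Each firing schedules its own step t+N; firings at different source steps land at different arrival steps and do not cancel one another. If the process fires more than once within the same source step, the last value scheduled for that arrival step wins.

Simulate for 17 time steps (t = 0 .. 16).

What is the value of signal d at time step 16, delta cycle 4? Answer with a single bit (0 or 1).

t=0 Δ0: e=1 g=1 d=0 f=0 c=1 clk=0 a=1 b=0
  Δ1: clk:0→1
  Δ2: b:0→1
  Δ3: f:0→1
  Δ4: d:0→1
  (4Δ to stable)
t=1 Δ0: e=1 g=1 d=1 f=1 c=1 clk=1 a=1 b=1
  Δ1: clk:1→0
  (1Δ to stable)
t=2 Δ0: e=1 g=1 d=1 f=1 c=1 clk=0 a=1 b=1
  Δ1: clk:0→1
  Δ2: b:1→0
  Δ3: f:1→0
  Δ4: d:1→0
  (4Δ to stable)
t=3 Δ0: e=1 g=1 d=0 f=0 c=1 clk=1 a=1 b=0
  Δ1: clk:1→0
  (1Δ to stable)
t=4 Δ0: e=1 g=1 d=0 f=0 c=1 clk=0 a=1 b=0
  Δ1: clk:0→1
  Δ2: b:0→1
  Δ3: f:0→1
  Δ4: d:0→1
  (4Δ to stable)
t=5 Δ0: e=1 g=1 d=1 f=1 c=1 clk=1 a=1 b=1
  Δ1: clk:1→0
  (1Δ to stable)
t=6 Δ0: e=1 g=1 d=1 f=1 c=1 clk=0 a=1 b=1
  Δ1: clk:0→1
  Δ2: b:1→0
  Δ3: f:1→0
  Δ4: d:1→0
  (4Δ to stable)
t=7 Δ0: e=1 g=1 d=0 f=0 c=1 clk=1 a=1 b=0
  Δ1: clk:1→0
  (1Δ to stable)
t=8 Δ0: e=1 g=1 d=0 f=0 c=1 clk=0 a=1 b=0
  Δ1: clk:0→1
  Δ2: b:0→1
  Δ3: f:0→1
  Δ4: d:0→1
  (4Δ to stable)
t=9 Δ0: e=1 g=1 d=1 f=1 c=1 clk=1 a=1 b=1
  Δ1: clk:1→0
  (1Δ to stable)
t=10 Δ0: e=1 g=1 d=1 f=1 c=1 clk=0 a=1 b=1
  Δ1: clk:0→1
  Δ2: b:1→0
  Δ3: f:1→0
  Δ4: d:1→0
  (4Δ to stable)
t=11 Δ0: e=1 g=1 d=0 f=0 c=1 clk=1 a=1 b=0
  Δ1: clk:1→0
  (1Δ to stable)
t=12 Δ0: e=1 g=1 d=0 f=0 c=1 clk=0 a=1 b=0
  Δ1: clk:0→1
  Δ2: b:0→1
  Δ3: f:0→1
  Δ4: d:0→1
  (4Δ to stable)
t=13 Δ0: e=1 g=1 d=1 f=1 c=1 clk=1 a=1 b=1
  Δ1: clk:1→0
  (1Δ to stable)
t=14 Δ0: e=1 g=1 d=1 f=1 c=1 clk=0 a=1 b=1
  Δ1: clk:0→1
  Δ2: b:1→0
  Δ3: f:1→0
  Δ4: d:1→0
  (4Δ to stable)
t=15 Δ0: e=1 g=1 d=0 f=0 c=1 clk=1 a=1 b=0
  Δ1: clk:1→0
  (1Δ to stable)
t=16 Δ0: e=1 g=1 d=0 f=0 c=1 clk=0 a=1 b=0
  Δ1: clk:0→1
  Δ2: b:0→1
  Δ3: f:0→1
  Δ4: d:0→1
  (4Δ to stable)

1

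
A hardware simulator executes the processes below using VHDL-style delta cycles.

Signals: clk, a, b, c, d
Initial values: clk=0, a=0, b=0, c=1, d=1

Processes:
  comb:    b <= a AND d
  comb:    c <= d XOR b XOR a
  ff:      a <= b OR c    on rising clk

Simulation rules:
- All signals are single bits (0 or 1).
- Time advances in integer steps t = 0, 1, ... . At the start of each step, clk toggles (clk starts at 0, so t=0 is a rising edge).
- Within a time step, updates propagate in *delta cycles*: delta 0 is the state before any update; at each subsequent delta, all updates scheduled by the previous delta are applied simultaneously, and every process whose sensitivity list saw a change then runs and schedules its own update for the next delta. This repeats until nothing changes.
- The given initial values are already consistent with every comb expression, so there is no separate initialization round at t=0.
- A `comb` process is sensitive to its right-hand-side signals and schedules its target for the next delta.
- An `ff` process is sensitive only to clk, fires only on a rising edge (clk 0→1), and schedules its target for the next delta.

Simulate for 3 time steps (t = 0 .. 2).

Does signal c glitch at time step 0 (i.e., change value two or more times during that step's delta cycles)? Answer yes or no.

t=0 Δ0: clk=0 d=1 a=0 b=0 c=1
  Δ1: clk:0→1
  Δ2: a:0→1
  Δ3: b:0→1, c:1→0
  Δ4: c:0→1
  (4Δ to stable)
t=1 Δ0: clk=1 d=1 a=1 b=1 c=1
  Δ1: clk:1→0
  (1Δ to stable)
t=2 Δ0: clk=0 d=1 a=1 b=1 c=1
  Δ1: clk:0→1
  (1Δ to stable)

yes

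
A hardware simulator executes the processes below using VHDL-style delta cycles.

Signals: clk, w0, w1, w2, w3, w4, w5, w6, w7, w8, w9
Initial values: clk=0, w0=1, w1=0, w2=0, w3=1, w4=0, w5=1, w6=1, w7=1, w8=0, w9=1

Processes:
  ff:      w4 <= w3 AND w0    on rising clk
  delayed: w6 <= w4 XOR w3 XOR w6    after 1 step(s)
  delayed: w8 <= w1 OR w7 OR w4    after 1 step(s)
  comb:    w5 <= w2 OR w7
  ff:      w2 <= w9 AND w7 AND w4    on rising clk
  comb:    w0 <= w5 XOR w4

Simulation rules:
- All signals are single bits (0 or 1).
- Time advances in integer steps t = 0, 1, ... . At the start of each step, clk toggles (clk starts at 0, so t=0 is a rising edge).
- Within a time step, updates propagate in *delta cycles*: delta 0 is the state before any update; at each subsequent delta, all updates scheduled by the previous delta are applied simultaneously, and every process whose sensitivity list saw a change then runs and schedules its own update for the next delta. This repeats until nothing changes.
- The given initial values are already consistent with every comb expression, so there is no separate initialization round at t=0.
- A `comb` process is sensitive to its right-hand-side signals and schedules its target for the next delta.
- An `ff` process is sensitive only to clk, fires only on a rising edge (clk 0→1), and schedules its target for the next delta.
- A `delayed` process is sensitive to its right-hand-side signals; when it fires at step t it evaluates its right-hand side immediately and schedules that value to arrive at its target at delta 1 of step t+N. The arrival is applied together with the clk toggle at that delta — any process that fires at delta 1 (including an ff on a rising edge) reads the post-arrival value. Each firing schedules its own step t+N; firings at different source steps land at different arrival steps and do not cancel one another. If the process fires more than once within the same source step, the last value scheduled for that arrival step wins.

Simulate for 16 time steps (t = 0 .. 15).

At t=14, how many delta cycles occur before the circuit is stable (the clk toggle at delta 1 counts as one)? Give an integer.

3

t=0 Δ0: w1=0 w9=1 w2=0 w8=0 w3=1 w4=0 w5=1 w7=1 w0=1 clk=0 w6=1
  Δ1: clk:0→1
  Δ2: w4:0→1
  Δ3: w0:1→0
  (3Δ to stable)
t=1 Δ0: w1=0 w9=1 w2=0 w8=0 w3=1 w4=1 w5=1 w7=1 w0=0 clk=1 w6=1
  Δ1: w8:0→1, clk:1→0
  (1Δ to stable)
t=2 Δ0: w1=0 w9=1 w2=0 w8=1 w3=1 w4=1 w5=1 w7=1 w0=0 clk=0 w6=1
  Δ1: clk:0→1
  Δ2: w2:0→1, w4:1→0
  Δ3: w0:0→1
  (3Δ to stable)
t=3 Δ0: w1=0 w9=1 w2=1 w8=1 w3=1 w4=0 w5=1 w7=1 w0=1 clk=1 w6=1
  Δ1: clk:1→0, w6:1→0
  (1Δ to stable)
t=4 Δ0: w1=0 w9=1 w2=1 w8=1 w3=1 w4=0 w5=1 w7=1 w0=1 clk=0 w6=0
  Δ1: clk:0→1, w6:0→1
  Δ2: w2:1→0, w4:0→1
  Δ3: w0:1→0
  (3Δ to stable)
t=5 Δ0: w1=0 w9=1 w2=0 w8=1 w3=1 w4=1 w5=1 w7=1 w0=0 clk=1 w6=1
  Δ1: clk:1→0
  (1Δ to stable)
t=6 Δ0: w1=0 w9=1 w2=0 w8=1 w3=1 w4=1 w5=1 w7=1 w0=0 clk=0 w6=1
  Δ1: clk:0→1
  Δ2: w2:0→1, w4:1→0
  Δ3: w0:0→1
  (3Δ to stable)
t=7 Δ0: w1=0 w9=1 w2=1 w8=1 w3=1 w4=0 w5=1 w7=1 w0=1 clk=1 w6=1
  Δ1: clk:1→0, w6:1→0
  (1Δ to stable)
t=8 Δ0: w1=0 w9=1 w2=1 w8=1 w3=1 w4=0 w5=1 w7=1 w0=1 clk=0 w6=0
  Δ1: clk:0→1, w6:0→1
  Δ2: w2:1→0, w4:0→1
  Δ3: w0:1→0
  (3Δ to stable)
t=9 Δ0: w1=0 w9=1 w2=0 w8=1 w3=1 w4=1 w5=1 w7=1 w0=0 clk=1 w6=1
  Δ1: clk:1→0
  (1Δ to stable)
t=10 Δ0: w1=0 w9=1 w2=0 w8=1 w3=1 w4=1 w5=1 w7=1 w0=0 clk=0 w6=1
  Δ1: clk:0→1
  Δ2: w2:0→1, w4:1→0
  Δ3: w0:0→1
  (3Δ to stable)
t=11 Δ0: w1=0 w9=1 w2=1 w8=1 w3=1 w4=0 w5=1 w7=1 w0=1 clk=1 w6=1
  Δ1: clk:1→0, w6:1→0
  (1Δ to stable)
t=12 Δ0: w1=0 w9=1 w2=1 w8=1 w3=1 w4=0 w5=1 w7=1 w0=1 clk=0 w6=0
  Δ1: clk:0→1, w6:0→1
  Δ2: w2:1→0, w4:0→1
  Δ3: w0:1→0
  (3Δ to stable)
t=13 Δ0: w1=0 w9=1 w2=0 w8=1 w3=1 w4=1 w5=1 w7=1 w0=0 clk=1 w6=1
  Δ1: clk:1→0
  (1Δ to stable)
t=14 Δ0: w1=0 w9=1 w2=0 w8=1 w3=1 w4=1 w5=1 w7=1 w0=0 clk=0 w6=1
  Δ1: clk:0→1
  Δ2: w2:0→1, w4:1→0
  Δ3: w0:0→1
  (3Δ to stable)
t=15 Δ0: w1=0 w9=1 w2=1 w8=1 w3=1 w4=0 w5=1 w7=1 w0=1 clk=1 w6=1
  Δ1: clk:1→0, w6:1→0
  (1Δ to stable)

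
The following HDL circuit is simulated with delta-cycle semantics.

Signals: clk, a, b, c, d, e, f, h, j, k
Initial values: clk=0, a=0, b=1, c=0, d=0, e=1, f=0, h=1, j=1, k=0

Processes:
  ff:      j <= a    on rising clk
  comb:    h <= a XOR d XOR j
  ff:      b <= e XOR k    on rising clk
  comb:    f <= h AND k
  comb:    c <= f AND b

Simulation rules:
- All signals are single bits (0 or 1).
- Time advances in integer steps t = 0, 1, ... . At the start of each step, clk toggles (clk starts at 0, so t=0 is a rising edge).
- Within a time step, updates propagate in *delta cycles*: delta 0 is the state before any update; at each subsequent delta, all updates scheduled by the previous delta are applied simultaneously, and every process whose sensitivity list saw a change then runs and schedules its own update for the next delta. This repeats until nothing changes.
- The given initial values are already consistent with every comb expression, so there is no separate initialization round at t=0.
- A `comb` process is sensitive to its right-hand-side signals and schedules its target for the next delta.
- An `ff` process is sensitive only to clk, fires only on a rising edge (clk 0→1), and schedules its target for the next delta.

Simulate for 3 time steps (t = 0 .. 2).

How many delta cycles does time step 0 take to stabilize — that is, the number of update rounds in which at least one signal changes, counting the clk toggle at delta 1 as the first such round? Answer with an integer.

3

t0.Δ0 e=1 k=0 j=1 d=0 h=1 f=0 b=1 a=0 clk=0 c=0
t0.Δ1 e=1 k=0 j=1 d=0 h=1 f=0 b=1 a=0 clk=1 c=0
t0.Δ2 e=1 k=0 j=0 d=0 h=1 f=0 b=1 a=0 clk=1 c=0
t0.Δ3 e=1 k=0 j=0 d=0 h=0 f=0 b=1 a=0 clk=1 c=0
t1.Δ0 e=1 k=0 j=0 d=0 h=0 f=0 b=1 a=0 clk=1 c=0
t1.Δ1 e=1 k=0 j=0 d=0 h=0 f=0 b=1 a=0 clk=0 c=0
t2.Δ0 e=1 k=0 j=0 d=0 h=0 f=0 b=1 a=0 clk=0 c=0
t2.Δ1 e=1 k=0 j=0 d=0 h=0 f=0 b=1 a=0 clk=1 c=0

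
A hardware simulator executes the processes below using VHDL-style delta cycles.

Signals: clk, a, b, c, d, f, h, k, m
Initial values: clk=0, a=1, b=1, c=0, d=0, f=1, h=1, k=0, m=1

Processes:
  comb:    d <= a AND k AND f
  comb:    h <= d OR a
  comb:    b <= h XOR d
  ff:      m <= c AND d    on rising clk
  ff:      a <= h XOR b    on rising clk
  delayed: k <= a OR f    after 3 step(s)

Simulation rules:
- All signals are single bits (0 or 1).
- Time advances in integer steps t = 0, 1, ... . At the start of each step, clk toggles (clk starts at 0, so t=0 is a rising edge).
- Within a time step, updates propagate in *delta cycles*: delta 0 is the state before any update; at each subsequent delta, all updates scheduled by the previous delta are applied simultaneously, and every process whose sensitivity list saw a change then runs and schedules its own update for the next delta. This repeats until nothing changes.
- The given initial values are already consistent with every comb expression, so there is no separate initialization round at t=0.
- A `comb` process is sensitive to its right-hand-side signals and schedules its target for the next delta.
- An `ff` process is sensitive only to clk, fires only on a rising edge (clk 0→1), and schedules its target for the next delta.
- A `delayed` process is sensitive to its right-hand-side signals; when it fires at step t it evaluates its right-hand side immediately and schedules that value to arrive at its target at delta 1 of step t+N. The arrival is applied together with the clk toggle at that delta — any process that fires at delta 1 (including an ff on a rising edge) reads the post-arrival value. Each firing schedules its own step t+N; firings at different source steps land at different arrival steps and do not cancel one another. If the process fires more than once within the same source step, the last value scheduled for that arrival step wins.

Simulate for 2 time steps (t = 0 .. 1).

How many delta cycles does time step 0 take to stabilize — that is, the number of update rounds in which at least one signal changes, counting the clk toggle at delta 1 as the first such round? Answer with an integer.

4

[bits: b,m,k,d,a,c,f,h,clk]
t=0: Δ0=110010110 Δ1=110010111 Δ2=100000111 Δ3=100000101 Δ4=000000101 | 4Δ
t=1: Δ0=000000101 Δ1=000000100 | 1Δ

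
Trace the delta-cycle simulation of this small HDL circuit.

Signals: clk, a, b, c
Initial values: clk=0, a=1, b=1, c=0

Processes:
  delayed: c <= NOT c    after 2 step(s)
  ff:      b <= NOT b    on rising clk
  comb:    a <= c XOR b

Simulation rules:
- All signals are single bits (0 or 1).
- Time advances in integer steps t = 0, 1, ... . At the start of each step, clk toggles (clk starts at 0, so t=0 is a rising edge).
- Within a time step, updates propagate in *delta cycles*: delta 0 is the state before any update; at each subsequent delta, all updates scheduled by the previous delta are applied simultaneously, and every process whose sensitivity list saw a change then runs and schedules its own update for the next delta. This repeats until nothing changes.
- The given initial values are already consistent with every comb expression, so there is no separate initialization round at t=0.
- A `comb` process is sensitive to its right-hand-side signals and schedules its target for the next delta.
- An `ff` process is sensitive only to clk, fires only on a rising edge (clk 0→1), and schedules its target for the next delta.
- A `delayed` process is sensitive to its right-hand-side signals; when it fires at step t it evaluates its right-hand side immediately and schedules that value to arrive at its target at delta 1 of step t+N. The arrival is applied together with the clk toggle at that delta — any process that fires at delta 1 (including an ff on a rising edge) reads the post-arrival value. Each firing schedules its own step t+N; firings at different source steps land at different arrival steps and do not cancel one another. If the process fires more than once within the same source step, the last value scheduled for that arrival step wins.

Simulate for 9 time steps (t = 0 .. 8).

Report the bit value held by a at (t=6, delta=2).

0

t0.Δ0 clk=0 a=1 c=0 b=1
t0.Δ1 clk=1 a=1 c=0 b=1
t0.Δ2 clk=1 a=1 c=0 b=0
t0.Δ3 clk=1 a=0 c=0 b=0
t1.Δ0 clk=1 a=0 c=0 b=0
t1.Δ1 clk=0 a=0 c=0 b=0
t2.Δ0 clk=0 a=0 c=0 b=0
t2.Δ1 clk=1 a=0 c=0 b=0
t2.Δ2 clk=1 a=0 c=0 b=1
t2.Δ3 clk=1 a=1 c=0 b=1
t3.Δ0 clk=1 a=1 c=0 b=1
t3.Δ1 clk=0 a=1 c=0 b=1
t4.Δ0 clk=0 a=1 c=0 b=1
t4.Δ1 clk=1 a=1 c=0 b=1
t4.Δ2 clk=1 a=1 c=0 b=0
t4.Δ3 clk=1 a=0 c=0 b=0
t5.Δ0 clk=1 a=0 c=0 b=0
t5.Δ1 clk=0 a=0 c=0 b=0
t6.Δ0 clk=0 a=0 c=0 b=0
t6.Δ1 clk=1 a=0 c=0 b=0
t6.Δ2 clk=1 a=0 c=0 b=1
t6.Δ3 clk=1 a=1 c=0 b=1
t7.Δ0 clk=1 a=1 c=0 b=1
t7.Δ1 clk=0 a=1 c=0 b=1
t8.Δ0 clk=0 a=1 c=0 b=1
t8.Δ1 clk=1 a=1 c=0 b=1
t8.Δ2 clk=1 a=1 c=0 b=0
t8.Δ3 clk=1 a=0 c=0 b=0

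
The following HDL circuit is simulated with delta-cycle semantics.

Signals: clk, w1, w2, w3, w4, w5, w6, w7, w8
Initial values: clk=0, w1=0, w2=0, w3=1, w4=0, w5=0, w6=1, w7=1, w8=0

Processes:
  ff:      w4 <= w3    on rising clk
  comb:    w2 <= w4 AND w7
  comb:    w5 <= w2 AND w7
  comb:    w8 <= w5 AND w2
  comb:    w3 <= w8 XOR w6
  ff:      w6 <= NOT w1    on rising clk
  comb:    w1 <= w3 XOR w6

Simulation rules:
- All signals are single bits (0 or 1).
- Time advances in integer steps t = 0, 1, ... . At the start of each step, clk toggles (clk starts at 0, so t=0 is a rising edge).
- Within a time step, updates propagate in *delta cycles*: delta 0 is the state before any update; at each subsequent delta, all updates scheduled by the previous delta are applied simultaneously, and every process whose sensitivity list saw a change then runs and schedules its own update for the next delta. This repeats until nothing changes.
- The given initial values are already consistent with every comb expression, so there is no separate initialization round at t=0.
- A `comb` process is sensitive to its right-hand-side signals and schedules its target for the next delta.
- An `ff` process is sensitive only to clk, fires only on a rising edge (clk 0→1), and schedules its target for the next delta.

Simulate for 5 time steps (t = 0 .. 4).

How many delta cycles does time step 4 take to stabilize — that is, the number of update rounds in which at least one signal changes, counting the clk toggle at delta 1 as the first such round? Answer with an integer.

4

t0.Δ0 w2=0 w8=0 clk=0 w1=0 w6=1 w7=1 w4=0 w5=0 w3=1
t0.Δ1 w2=0 w8=0 clk=1 w1=0 w6=1 w7=1 w4=0 w5=0 w3=1
t0.Δ2 w2=0 w8=0 clk=1 w1=0 w6=1 w7=1 w4=1 w5=0 w3=1
t0.Δ3 w2=1 w8=0 clk=1 w1=0 w6=1 w7=1 w4=1 w5=0 w3=1
t0.Δ4 w2=1 w8=0 clk=1 w1=0 w6=1 w7=1 w4=1 w5=1 w3=1
t0.Δ5 w2=1 w8=1 clk=1 w1=0 w6=1 w7=1 w4=1 w5=1 w3=1
t0.Δ6 w2=1 w8=1 clk=1 w1=0 w6=1 w7=1 w4=1 w5=1 w3=0
t0.Δ7 w2=1 w8=1 clk=1 w1=1 w6=1 w7=1 w4=1 w5=1 w3=0
t1.Δ0 w2=1 w8=1 clk=1 w1=1 w6=1 w7=1 w4=1 w5=1 w3=0
t1.Δ1 w2=1 w8=1 clk=0 w1=1 w6=1 w7=1 w4=1 w5=1 w3=0
t2.Δ0 w2=1 w8=1 clk=0 w1=1 w6=1 w7=1 w4=1 w5=1 w3=0
t2.Δ1 w2=1 w8=1 clk=1 w1=1 w6=1 w7=1 w4=1 w5=1 w3=0
t2.Δ2 w2=1 w8=1 clk=1 w1=1 w6=0 w7=1 w4=0 w5=1 w3=0
t2.Δ3 w2=0 w8=1 clk=1 w1=0 w6=0 w7=1 w4=0 w5=1 w3=1
t2.Δ4 w2=0 w8=0 clk=1 w1=1 w6=0 w7=1 w4=0 w5=0 w3=1
t2.Δ5 w2=0 w8=0 clk=1 w1=1 w6=0 w7=1 w4=0 w5=0 w3=0
t2.Δ6 w2=0 w8=0 clk=1 w1=0 w6=0 w7=1 w4=0 w5=0 w3=0
t3.Δ0 w2=0 w8=0 clk=1 w1=0 w6=0 w7=1 w4=0 w5=0 w3=0
t3.Δ1 w2=0 w8=0 clk=0 w1=0 w6=0 w7=1 w4=0 w5=0 w3=0
t4.Δ0 w2=0 w8=0 clk=0 w1=0 w6=0 w7=1 w4=0 w5=0 w3=0
t4.Δ1 w2=0 w8=0 clk=1 w1=0 w6=0 w7=1 w4=0 w5=0 w3=0
t4.Δ2 w2=0 w8=0 clk=1 w1=0 w6=1 w7=1 w4=0 w5=0 w3=0
t4.Δ3 w2=0 w8=0 clk=1 w1=1 w6=1 w7=1 w4=0 w5=0 w3=1
t4.Δ4 w2=0 w8=0 clk=1 w1=0 w6=1 w7=1 w4=0 w5=0 w3=1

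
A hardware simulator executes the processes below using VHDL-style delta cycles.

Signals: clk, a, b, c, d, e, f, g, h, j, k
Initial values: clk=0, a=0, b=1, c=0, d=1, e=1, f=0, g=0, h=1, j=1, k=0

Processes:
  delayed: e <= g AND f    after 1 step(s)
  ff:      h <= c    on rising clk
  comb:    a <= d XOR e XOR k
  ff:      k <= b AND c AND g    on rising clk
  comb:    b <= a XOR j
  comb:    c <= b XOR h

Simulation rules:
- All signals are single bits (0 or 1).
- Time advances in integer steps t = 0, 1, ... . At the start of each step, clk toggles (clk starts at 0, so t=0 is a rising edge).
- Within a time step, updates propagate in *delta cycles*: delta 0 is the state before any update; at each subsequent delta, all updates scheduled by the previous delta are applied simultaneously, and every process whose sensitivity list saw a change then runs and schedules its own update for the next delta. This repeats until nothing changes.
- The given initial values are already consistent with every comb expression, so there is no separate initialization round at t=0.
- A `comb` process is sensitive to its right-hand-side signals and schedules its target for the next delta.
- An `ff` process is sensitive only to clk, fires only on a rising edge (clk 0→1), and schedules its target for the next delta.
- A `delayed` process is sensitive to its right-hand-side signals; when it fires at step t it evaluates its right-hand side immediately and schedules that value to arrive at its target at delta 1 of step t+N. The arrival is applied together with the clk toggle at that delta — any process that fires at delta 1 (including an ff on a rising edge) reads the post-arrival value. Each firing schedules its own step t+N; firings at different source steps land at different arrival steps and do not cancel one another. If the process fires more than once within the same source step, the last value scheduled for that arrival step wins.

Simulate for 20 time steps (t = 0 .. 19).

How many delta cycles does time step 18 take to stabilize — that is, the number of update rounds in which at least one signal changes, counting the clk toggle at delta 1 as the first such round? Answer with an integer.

t=0 Δ0: f=0 k=0 b=1 e=1 g=0 j=1 h=1 d=1 a=0 c=0 clk=0
  Δ1: clk:0→1
  Δ2: h:1→0
  Δ3: c:0→1
  (3Δ to stable)
t=1 Δ0: f=0 k=0 b=1 e=1 g=0 j=1 h=0 d=1 a=0 c=1 clk=1
  Δ1: clk:1→0
  (1Δ to stable)
t=2 Δ0: f=0 k=0 b=1 e=1 g=0 j=1 h=0 d=1 a=0 c=1 clk=0
  Δ1: clk:0→1
  Δ2: h:0→1
  Δ3: c:1→0
  (3Δ to stable)
t=3 Δ0: f=0 k=0 b=1 e=1 g=0 j=1 h=1 d=1 a=0 c=0 clk=1
  Δ1: clk:1→0
  (1Δ to stable)
t=4 Δ0: f=0 k=0 b=1 e=1 g=0 j=1 h=1 d=1 a=0 c=0 clk=0
  Δ1: clk:0→1
  Δ2: h:1→0
  Δ3: c:0→1
  (3Δ to stable)
t=5 Δ0: f=0 k=0 b=1 e=1 g=0 j=1 h=0 d=1 a=0 c=1 clk=1
  Δ1: clk:1→0
  (1Δ to stable)
t=6 Δ0: f=0 k=0 b=1 e=1 g=0 j=1 h=0 d=1 a=0 c=1 clk=0
  Δ1: clk:0→1
  Δ2: h:0→1
  Δ3: c:1→0
  (3Δ to stable)
t=7 Δ0: f=0 k=0 b=1 e=1 g=0 j=1 h=1 d=1 a=0 c=0 clk=1
  Δ1: clk:1→0
  (1Δ to stable)
t=8 Δ0: f=0 k=0 b=1 e=1 g=0 j=1 h=1 d=1 a=0 c=0 clk=0
  Δ1: clk:0→1
  Δ2: h:1→0
  Δ3: c:0→1
  (3Δ to stable)
t=9 Δ0: f=0 k=0 b=1 e=1 g=0 j=1 h=0 d=1 a=0 c=1 clk=1
  Δ1: clk:1→0
  (1Δ to stable)
t=10 Δ0: f=0 k=0 b=1 e=1 g=0 j=1 h=0 d=1 a=0 c=1 clk=0
  Δ1: clk:0→1
  Δ2: h:0→1
  Δ3: c:1→0
  (3Δ to stable)
t=11 Δ0: f=0 k=0 b=1 e=1 g=0 j=1 h=1 d=1 a=0 c=0 clk=1
  Δ1: clk:1→0
  (1Δ to stable)
t=12 Δ0: f=0 k=0 b=1 e=1 g=0 j=1 h=1 d=1 a=0 c=0 clk=0
  Δ1: clk:0→1
  Δ2: h:1→0
  Δ3: c:0→1
  (3Δ to stable)
t=13 Δ0: f=0 k=0 b=1 e=1 g=0 j=1 h=0 d=1 a=0 c=1 clk=1
  Δ1: clk:1→0
  (1Δ to stable)
t=14 Δ0: f=0 k=0 b=1 e=1 g=0 j=1 h=0 d=1 a=0 c=1 clk=0
  Δ1: clk:0→1
  Δ2: h:0→1
  Δ3: c:1→0
  (3Δ to stable)
t=15 Δ0: f=0 k=0 b=1 e=1 g=0 j=1 h=1 d=1 a=0 c=0 clk=1
  Δ1: clk:1→0
  (1Δ to stable)
t=16 Δ0: f=0 k=0 b=1 e=1 g=0 j=1 h=1 d=1 a=0 c=0 clk=0
  Δ1: clk:0→1
  Δ2: h:1→0
  Δ3: c:0→1
  (3Δ to stable)
t=17 Δ0: f=0 k=0 b=1 e=1 g=0 j=1 h=0 d=1 a=0 c=1 clk=1
  Δ1: clk:1→0
  (1Δ to stable)
t=18 Δ0: f=0 k=0 b=1 e=1 g=0 j=1 h=0 d=1 a=0 c=1 clk=0
  Δ1: clk:0→1
  Δ2: h:0→1
  Δ3: c:1→0
  (3Δ to stable)
t=19 Δ0: f=0 k=0 b=1 e=1 g=0 j=1 h=1 d=1 a=0 c=0 clk=1
  Δ1: clk:1→0
  (1Δ to stable)

3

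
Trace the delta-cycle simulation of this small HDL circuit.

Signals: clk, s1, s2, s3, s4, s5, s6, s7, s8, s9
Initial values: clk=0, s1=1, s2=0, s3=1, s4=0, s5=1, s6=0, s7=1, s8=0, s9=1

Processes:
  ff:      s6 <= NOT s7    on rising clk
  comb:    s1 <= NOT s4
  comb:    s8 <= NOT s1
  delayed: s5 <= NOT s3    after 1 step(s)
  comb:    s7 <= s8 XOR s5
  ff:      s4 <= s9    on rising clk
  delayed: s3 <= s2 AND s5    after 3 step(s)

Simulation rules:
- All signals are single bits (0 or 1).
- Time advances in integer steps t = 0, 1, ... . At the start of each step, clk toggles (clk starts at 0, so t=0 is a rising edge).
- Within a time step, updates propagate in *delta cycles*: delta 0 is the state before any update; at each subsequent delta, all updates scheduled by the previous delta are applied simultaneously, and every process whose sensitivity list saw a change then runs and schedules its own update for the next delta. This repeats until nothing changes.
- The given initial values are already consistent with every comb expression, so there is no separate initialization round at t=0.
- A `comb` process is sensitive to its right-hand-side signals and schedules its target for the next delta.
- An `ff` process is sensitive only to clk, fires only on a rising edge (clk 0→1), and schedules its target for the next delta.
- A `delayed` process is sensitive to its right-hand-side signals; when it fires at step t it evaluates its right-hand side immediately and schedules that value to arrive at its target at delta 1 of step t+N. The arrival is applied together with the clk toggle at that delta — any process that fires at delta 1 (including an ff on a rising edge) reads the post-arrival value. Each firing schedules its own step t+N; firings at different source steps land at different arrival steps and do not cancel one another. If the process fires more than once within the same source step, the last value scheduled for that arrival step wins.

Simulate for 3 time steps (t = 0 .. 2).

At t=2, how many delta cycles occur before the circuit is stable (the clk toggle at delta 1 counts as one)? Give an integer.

2

t0.Δ0 s5=1 s3=1 clk=0 s2=0 s9=1 s8=0 s4=0 s1=1 s6=0 s7=1
t0.Δ1 s5=1 s3=1 clk=1 s2=0 s9=1 s8=0 s4=0 s1=1 s6=0 s7=1
t0.Δ2 s5=1 s3=1 clk=1 s2=0 s9=1 s8=0 s4=1 s1=1 s6=0 s7=1
t0.Δ3 s5=1 s3=1 clk=1 s2=0 s9=1 s8=0 s4=1 s1=0 s6=0 s7=1
t0.Δ4 s5=1 s3=1 clk=1 s2=0 s9=1 s8=1 s4=1 s1=0 s6=0 s7=1
t0.Δ5 s5=1 s3=1 clk=1 s2=0 s9=1 s8=1 s4=1 s1=0 s6=0 s7=0
t1.Δ0 s5=1 s3=1 clk=1 s2=0 s9=1 s8=1 s4=1 s1=0 s6=0 s7=0
t1.Δ1 s5=1 s3=1 clk=0 s2=0 s9=1 s8=1 s4=1 s1=0 s6=0 s7=0
t2.Δ0 s5=1 s3=1 clk=0 s2=0 s9=1 s8=1 s4=1 s1=0 s6=0 s7=0
t2.Δ1 s5=1 s3=1 clk=1 s2=0 s9=1 s8=1 s4=1 s1=0 s6=0 s7=0
t2.Δ2 s5=1 s3=1 clk=1 s2=0 s9=1 s8=1 s4=1 s1=0 s6=1 s7=0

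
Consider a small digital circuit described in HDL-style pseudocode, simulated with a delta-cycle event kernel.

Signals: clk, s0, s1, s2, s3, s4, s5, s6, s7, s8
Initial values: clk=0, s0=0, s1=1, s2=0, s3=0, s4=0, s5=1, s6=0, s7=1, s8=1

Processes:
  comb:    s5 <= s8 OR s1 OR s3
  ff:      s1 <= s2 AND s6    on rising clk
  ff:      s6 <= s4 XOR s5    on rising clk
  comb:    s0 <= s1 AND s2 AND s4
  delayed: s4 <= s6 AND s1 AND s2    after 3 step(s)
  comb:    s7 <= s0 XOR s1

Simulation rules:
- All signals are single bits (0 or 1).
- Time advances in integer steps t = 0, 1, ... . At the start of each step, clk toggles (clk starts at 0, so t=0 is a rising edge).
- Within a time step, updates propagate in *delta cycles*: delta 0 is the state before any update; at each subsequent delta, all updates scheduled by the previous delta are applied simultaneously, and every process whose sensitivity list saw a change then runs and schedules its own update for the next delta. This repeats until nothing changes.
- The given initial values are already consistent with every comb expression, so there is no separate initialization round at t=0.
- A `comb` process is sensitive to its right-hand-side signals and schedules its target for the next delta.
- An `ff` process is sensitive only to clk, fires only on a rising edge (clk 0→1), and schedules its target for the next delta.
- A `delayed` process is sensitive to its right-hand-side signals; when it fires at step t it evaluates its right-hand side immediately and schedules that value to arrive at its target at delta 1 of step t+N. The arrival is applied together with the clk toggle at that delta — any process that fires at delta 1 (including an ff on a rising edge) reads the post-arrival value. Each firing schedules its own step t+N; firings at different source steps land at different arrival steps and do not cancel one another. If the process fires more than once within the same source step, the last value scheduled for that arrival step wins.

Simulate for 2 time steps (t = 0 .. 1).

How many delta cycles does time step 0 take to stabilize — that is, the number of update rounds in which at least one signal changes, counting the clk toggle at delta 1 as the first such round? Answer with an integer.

3

[bits: s1,s6,s7,s4,s3,clk,s8,s0,s5,s2]
t=0: Δ0=1010001010 Δ1=1010011010 Δ2=0110011010 Δ3=0100011010 | 3Δ
t=1: Δ0=0100011010 Δ1=0100001010 | 1Δ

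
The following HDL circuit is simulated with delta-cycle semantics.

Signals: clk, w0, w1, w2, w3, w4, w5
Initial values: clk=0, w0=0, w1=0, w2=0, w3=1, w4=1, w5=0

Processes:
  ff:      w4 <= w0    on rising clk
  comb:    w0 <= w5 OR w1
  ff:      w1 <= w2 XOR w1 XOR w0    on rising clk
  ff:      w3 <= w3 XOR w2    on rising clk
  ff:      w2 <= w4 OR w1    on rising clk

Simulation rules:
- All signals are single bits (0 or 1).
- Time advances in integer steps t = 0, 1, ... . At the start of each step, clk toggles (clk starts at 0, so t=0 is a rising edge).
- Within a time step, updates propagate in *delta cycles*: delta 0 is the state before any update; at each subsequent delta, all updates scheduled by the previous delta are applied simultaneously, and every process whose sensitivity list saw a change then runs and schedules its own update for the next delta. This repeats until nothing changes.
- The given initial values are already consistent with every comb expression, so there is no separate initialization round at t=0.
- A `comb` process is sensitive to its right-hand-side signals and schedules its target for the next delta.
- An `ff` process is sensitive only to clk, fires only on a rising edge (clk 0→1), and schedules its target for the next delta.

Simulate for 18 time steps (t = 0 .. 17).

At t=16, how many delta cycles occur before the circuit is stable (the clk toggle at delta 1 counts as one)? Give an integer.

[bits: clk,w1,w3,w0,w4,w2,w5]
t=0: Δ0=0010100 Δ1=1010100 Δ2=1010010 | 2Δ
t=1: Δ0=1010010 Δ1=0010010 | 1Δ
t=2: Δ0=0010010 Δ1=1010010 Δ2=1100000 Δ3=1101000 | 3Δ
t=3: Δ0=1101000 Δ1=0101000 | 1Δ
t=4: Δ0=0101000 Δ1=1101000 Δ2=1001110 Δ3=1000110 | 3Δ
t=5: Δ0=1000110 Δ1=0000110 | 1Δ
t=6: Δ0=0000110 Δ1=1000110 Δ2=1110010 Δ3=1111010 | 3Δ
t=7: Δ0=1111010 Δ1=0111010 | 1Δ
t=8: Δ0=0111010 Δ1=1111010 Δ2=1101110 | 2Δ
t=9: Δ0=1101110 Δ1=0101110 | 1Δ
t=10: Δ0=0101110 Δ1=1101110 Δ2=1111110 | 2Δ
t=11: Δ0=1111110 Δ1=0111110 | 1Δ
t=12: Δ0=0111110 Δ1=1111110 Δ2=1101110 | 2Δ
t=13: Δ0=1101110 Δ1=0101110 | 1Δ
t=14: Δ0=0101110 Δ1=1101110 Δ2=1111110 | 2Δ
t=15: Δ0=1111110 Δ1=0111110 | 1Δ
t=16: Δ0=0111110 Δ1=1111110 Δ2=1101110 | 2Δ
t=17: Δ0=1101110 Δ1=0101110 | 1Δ

2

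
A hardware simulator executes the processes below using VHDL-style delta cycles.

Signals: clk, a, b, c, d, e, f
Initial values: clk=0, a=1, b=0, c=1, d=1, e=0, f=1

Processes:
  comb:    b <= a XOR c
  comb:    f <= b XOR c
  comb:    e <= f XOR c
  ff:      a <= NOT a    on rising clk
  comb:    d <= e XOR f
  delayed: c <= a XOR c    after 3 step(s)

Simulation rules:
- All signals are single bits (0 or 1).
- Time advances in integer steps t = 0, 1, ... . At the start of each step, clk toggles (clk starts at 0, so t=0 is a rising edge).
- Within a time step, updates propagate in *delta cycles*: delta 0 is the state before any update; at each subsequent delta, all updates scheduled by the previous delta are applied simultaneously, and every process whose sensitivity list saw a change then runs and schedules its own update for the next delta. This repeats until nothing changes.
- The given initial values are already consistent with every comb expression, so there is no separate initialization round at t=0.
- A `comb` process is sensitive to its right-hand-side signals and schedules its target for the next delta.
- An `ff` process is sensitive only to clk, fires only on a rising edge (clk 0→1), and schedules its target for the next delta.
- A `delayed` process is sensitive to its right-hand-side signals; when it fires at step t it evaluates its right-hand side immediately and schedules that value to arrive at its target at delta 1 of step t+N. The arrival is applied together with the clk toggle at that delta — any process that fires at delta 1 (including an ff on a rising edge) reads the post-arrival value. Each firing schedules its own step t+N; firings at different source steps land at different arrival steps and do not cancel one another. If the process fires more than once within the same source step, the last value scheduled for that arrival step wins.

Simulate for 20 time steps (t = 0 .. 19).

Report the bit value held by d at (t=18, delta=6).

0

[bits: c,b,f,clk,d,e,a]
t=0: Δ0=1010101 Δ1=1011101 Δ2=1011100 Δ3=1111100 Δ4=1101100 Δ5=1101010 Δ6=1101110 | 6Δ
t=1: Δ0=1101110 Δ1=1100110 | 1Δ
t=2: Δ0=1100110 Δ1=1101110 Δ2=1101111 Δ3=1001111 Δ4=1011111 Δ5=1011001 Δ6=1011101 | 6Δ
t=3: Δ0=1011101 Δ1=1010101 | 1Δ
t=4: Δ0=1010101 Δ1=1011101 Δ2=1011100 Δ3=1111100 Δ4=1101100 Δ5=1101010 Δ6=1101110 | 6Δ
t=5: Δ0=1101110 Δ1=0100110 Δ2=0010100 Δ3=0000110 Δ4=0000100 Δ5=0000000 | 5Δ
t=6: Δ0=0000000 Δ1=0001000 Δ2=0001001 Δ3=0101001 Δ4=0111001 Δ5=0111111 Δ6=0111011 | 6Δ
t=7: Δ0=0111011 Δ1=1110011 Δ2=1000001 Δ3=1010011 Δ4=1010001 Δ5=1010101 | 5Δ
t=8: Δ0=1010101 Δ1=0011101 Δ2=0101110 Δ3=0011100 Δ4=0001110 Δ5=0001100 Δ6=0001000 | 6Δ
t=9: Δ0=0001000 Δ1=1000000 Δ2=1110010 Δ3=1100000 Δ4=1100010 Δ5=1100110 | 5Δ
t=10: Δ0=1100110 Δ1=0101110 Δ2=0011101 Δ3=0101111 Δ4=0111101 Δ5=0111111 Δ6=0111011 | 6Δ
t=11: Δ0=0111011 Δ1=0110011 | 1Δ
t=12: Δ0=0110011 Δ1=1111011 Δ2=1001000 Δ3=1111010 Δ4=1101000 Δ5=1101010 Δ6=1101110 | 6Δ
t=13: Δ0=1101110 Δ1=1100110 | 1Δ
t=14: Δ0=1100110 Δ1=1101110 Δ2=1101111 Δ3=1001111 Δ4=1011111 Δ5=1011001 Δ6=1011101 | 6Δ
t=15: Δ0=1011101 Δ1=1010101 | 1Δ
t=16: Δ0=1010101 Δ1=1011101 Δ2=1011100 Δ3=1111100 Δ4=1101100 Δ5=1101010 Δ6=1101110 | 6Δ
t=17: Δ0=1101110 Δ1=0100110 Δ2=0010100 Δ3=0000110 Δ4=0000100 Δ5=0000000 | 5Δ
t=18: Δ0=0000000 Δ1=0001000 Δ2=0001001 Δ3=0101001 Δ4=0111001 Δ5=0111111 Δ6=0111011 | 6Δ
t=19: Δ0=0111011 Δ1=1110011 Δ2=1000001 Δ3=1010011 Δ4=1010001 Δ5=1010101 | 5Δ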